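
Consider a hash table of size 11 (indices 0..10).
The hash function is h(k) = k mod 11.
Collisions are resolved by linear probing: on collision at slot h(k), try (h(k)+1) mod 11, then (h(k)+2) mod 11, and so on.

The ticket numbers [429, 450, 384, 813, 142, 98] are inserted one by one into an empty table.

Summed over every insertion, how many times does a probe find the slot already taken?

14

Insert 429: h=0, slot 0 empty → index 0.
Insert 450: h=10, slot 10 empty → index 10.
Insert 384: h=10, slots 10,0 occupied → index 1.
Insert 813: h=10, slots 10,0,1 occupied → index 2.
Insert 142: h=10, slots 10,0,1,2 occupied → index 3.
Insert 98: h=10, slots 10,0,1,2,3 occupied → index 4.
Table: [429, 384, 813, 142, 98, —, —, —, —, —, 450]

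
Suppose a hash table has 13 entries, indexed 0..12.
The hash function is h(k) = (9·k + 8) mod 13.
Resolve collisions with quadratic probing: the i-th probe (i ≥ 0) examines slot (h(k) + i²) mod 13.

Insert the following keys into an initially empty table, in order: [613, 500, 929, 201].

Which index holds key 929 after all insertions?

613 hashes to 0; slot 0 is free → place at 0.
500 hashes to 10; slot 10 is free → place at 10.
929 hashes to 10; 10 taken → place at 11.
201 hashes to 10; 10,11 taken → place at 1.
Table: [613, 201, —, —, —, —, —, —, —, —, 500, 929, —]

11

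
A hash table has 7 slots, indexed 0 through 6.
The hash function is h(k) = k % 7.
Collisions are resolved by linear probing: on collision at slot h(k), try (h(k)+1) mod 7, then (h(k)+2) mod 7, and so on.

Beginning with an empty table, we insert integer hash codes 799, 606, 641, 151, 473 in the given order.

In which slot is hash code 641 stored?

799 hashes to 1; slot 1 is free → place at 1.
606 hashes to 4; slot 4 is free → place at 4.
641 hashes to 4; 4 taken → place at 5.
151 hashes to 4; 4,5 taken → place at 6.
473 hashes to 4; 4,5,6 taken → place at 0.
Table: [473, 799, ∅, ∅, 606, 641, 151]

5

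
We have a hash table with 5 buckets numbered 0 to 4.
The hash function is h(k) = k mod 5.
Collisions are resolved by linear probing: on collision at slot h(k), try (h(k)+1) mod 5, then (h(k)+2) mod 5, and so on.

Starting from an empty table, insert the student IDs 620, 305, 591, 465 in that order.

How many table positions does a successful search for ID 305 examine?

2

620 hashes to 0; slot 0 is free => place at 0.
305 hashes to 0; 0 taken => place at 1.
591 hashes to 1; 1 taken => place at 2.
465 hashes to 0; 0,1,2 taken => place at 3.
Table: [620, 305, 591, 465, .]
Lookup 305: h=0, probe 0,1 → found at 1.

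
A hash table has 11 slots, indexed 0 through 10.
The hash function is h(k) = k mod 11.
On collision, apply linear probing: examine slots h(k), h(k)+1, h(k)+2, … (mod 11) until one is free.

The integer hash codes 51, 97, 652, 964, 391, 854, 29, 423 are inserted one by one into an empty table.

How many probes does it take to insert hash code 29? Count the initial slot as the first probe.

51: h=7 -> slot 7
97: h=9 -> slot 9
652: h=3 -> slot 3
964: h=7, probe 7,8 -> slot 8
391: h=6 -> slot 6
854: h=7, probe 7,8,9,10 -> slot 10
29: h=7, probe 7,8,9,10,0 -> slot 0
423: h=5 -> slot 5
Table: [29, —, —, 652, —, 423, 391, 51, 964, 97, 854]

5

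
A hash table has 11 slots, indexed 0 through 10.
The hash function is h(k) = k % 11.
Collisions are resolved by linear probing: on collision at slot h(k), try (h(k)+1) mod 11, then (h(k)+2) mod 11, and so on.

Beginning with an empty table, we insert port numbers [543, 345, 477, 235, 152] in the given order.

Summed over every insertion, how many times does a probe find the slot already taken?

6

Insert 543: h=4, slot 4 empty → index 4.
Insert 345: h=4, slot 4 occupied → index 5.
Insert 477: h=4, slots 4,5 occupied → index 6.
Insert 235: h=4, slots 4,5,6 occupied → index 7.
Insert 152: h=9, slot 9 empty → index 9.
Table: [∅, ∅, ∅, ∅, 543, 345, 477, 235, ∅, 152, ∅]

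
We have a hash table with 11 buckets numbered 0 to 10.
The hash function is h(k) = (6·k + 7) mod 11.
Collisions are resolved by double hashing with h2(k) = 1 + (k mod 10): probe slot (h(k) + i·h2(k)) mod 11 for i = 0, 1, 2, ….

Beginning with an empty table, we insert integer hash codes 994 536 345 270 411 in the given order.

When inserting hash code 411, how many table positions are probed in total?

Insert 994: h=9, slot 9 empty -> index 9.
Insert 536: h=0, slot 0 empty -> index 0.
Insert 345: h=9, h2=6, slot 9 occupied -> index 4.
Insert 270: h=10, slot 10 empty -> index 10.
Insert 411: h=9, h2=2, slots 9,0 occupied -> index 2.
Table: [536, -, 411, -, 345, -, -, -, -, 994, 270]

3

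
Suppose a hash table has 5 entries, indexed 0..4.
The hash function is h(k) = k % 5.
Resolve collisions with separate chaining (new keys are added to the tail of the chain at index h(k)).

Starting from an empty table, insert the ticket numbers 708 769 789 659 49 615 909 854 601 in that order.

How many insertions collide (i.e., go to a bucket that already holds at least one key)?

5

Insert 708: h=3, bucket 3 empty -> new chain.
Insert 769: h=4, bucket 4 empty -> new chain.
Insert 789: h=4, bucket 4 nonempty -> append to chain.
Insert 659: h=4, bucket 4 nonempty -> append to chain.
Insert 49: h=4, bucket 4 nonempty -> append to chain.
Insert 615: h=0, bucket 0 empty -> new chain.
Insert 909: h=4, bucket 4 nonempty -> append to chain.
Insert 854: h=4, bucket 4 nonempty -> append to chain.
Insert 601: h=1, bucket 1 empty -> new chain.
Final buckets:
0: 615
1: 601
2: .
3: 708
4: 769 -> 789 -> 659 -> 49 -> 909 -> 854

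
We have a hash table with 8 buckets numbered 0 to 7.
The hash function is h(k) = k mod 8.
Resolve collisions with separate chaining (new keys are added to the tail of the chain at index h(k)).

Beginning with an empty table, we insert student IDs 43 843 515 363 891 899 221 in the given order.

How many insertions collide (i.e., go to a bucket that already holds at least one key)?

5

43 -> bucket 3
843 -> bucket 3 (collision)
515 -> bucket 3 (collision)
363 -> bucket 3 (collision)
891 -> bucket 3 (collision)
899 -> bucket 3 (collision)
221 -> bucket 5
Final buckets:
0: -
1: -
2: -
3: 43 -> 843 -> 515 -> 363 -> 891 -> 899
4: -
5: 221
6: -
7: -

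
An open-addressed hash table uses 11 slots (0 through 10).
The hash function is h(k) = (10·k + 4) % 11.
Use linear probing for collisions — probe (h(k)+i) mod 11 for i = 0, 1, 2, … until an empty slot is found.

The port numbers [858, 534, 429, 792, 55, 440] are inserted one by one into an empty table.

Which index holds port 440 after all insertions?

8

Insert 858: h=4, slot 4 empty => index 4.
Insert 534: h=9, slot 9 empty => index 9.
Insert 429: h=4, slot 4 occupied => index 5.
Insert 792: h=4, slots 4,5 occupied => index 6.
Insert 55: h=4, slots 4,5,6 occupied => index 7.
Insert 440: h=4, slots 4,5,6,7 occupied => index 8.
Table: [_, _, _, _, 858, 429, 792, 55, 440, 534, _]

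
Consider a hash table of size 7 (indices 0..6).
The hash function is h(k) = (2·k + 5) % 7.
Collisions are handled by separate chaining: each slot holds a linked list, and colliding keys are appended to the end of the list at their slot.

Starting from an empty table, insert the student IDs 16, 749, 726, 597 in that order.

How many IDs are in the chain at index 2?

2

16 -> bucket 2
749 -> bucket 5
726 -> bucket 1
597 -> bucket 2 (collision)
Final buckets:
0: .
1: 726
2: 16 -> 597
3: .
4: .
5: 749
6: .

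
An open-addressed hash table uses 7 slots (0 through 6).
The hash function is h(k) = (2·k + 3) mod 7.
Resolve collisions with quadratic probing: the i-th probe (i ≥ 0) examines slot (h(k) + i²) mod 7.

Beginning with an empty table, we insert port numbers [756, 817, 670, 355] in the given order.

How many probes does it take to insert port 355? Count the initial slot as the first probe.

4

756 hashes to 3; slot 3 is free => place at 3.
817 hashes to 6; slot 6 is free => place at 6.
670 hashes to 6; 6 taken => place at 0.
355 hashes to 6; 6,0,3 taken => place at 1.
Table: [670, 355, _, 756, _, _, 817]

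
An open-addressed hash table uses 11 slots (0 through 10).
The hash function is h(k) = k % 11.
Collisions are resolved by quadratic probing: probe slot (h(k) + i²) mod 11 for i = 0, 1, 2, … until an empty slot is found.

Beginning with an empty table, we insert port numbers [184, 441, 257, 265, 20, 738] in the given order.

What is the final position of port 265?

2

184: h=8 -> slot 8
441: h=1 -> slot 1
257: h=4 -> slot 4
265: h=1, probe 1,2 -> slot 2
20: h=9 -> slot 9
738: h=1, probe 1,2,5 -> slot 5
Table: [., 441, 265, ., 257, 738, ., ., 184, 20, .]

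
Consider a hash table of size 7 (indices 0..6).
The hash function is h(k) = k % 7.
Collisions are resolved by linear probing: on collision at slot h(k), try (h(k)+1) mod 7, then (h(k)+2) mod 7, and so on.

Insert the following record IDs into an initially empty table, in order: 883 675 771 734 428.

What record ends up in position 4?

428

883 hashes to 1; slot 1 is free → place at 1.
675 hashes to 3; slot 3 is free → place at 3.
771 hashes to 1; 1 taken → place at 2.
734 hashes to 6; slot 6 is free → place at 6.
428 hashes to 1; 1,2,3 taken → place at 4.
Table: [-, 883, 771, 675, 428, -, 734]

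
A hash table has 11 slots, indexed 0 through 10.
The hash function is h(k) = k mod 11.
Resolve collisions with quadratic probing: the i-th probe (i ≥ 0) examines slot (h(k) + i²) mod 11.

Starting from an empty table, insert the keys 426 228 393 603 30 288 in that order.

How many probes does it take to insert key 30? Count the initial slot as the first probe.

Insert 426: h=8, slot 8 empty -> index 8.
Insert 228: h=8, slot 8 occupied -> index 9.
Insert 393: h=8, slots 8,9 occupied -> index 1.
Insert 603: h=9, slot 9 occupied -> index 10.
Insert 30: h=8, slots 8,9,1 occupied -> index 6.
Insert 288: h=2, slot 2 empty -> index 2.
Table: [_, 393, 288, _, _, _, 30, _, 426, 228, 603]

4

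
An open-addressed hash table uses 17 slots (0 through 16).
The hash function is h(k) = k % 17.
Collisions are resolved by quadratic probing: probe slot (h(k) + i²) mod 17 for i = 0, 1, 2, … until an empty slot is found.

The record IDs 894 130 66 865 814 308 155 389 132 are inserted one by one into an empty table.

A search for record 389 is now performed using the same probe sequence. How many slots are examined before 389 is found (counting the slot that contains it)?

894 hashes to 10; slot 10 is free → place at 10.
130 hashes to 11; slot 11 is free → place at 11.
66 hashes to 15; slot 15 is free → place at 15.
865 hashes to 15; 15 taken → place at 16.
814 hashes to 15; 15,16 taken → place at 2.
308 hashes to 2; 2 taken → place at 3.
155 hashes to 2; 2,3 taken → place at 6.
389 hashes to 15; 15,16,2 taken → place at 7.
132 hashes to 13; slot 13 is free → place at 13.
Table: [∅, ∅, 814, 308, ∅, ∅, 155, 389, ∅, ∅, 894, 130, ∅, 132, ∅, 66, 865]
Lookup 389: h=15, probe 15,16,2,7 → found at 7.

4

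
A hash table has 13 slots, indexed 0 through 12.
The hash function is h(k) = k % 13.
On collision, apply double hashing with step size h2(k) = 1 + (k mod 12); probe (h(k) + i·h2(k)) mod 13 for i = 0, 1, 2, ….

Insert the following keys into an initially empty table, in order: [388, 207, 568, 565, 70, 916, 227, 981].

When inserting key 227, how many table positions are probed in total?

Insert 388: h=11, slot 11 empty => index 11.
Insert 207: h=12, slot 12 empty => index 12.
Insert 568: h=9, slot 9 empty => index 9.
Insert 565: h=6, slot 6 empty => index 6.
Insert 70: h=5, slot 5 empty => index 5.
Insert 916: h=6, h2=5, slots 6,11 occupied => index 3.
Insert 227: h=6, h2=12, slots 6,5 occupied => index 4.
Insert 981: h=6, h2=10, slots 6,3 occupied => index 0.
Table: [981, ., ., 916, 227, 70, 565, ., ., 568, ., 388, 207]

3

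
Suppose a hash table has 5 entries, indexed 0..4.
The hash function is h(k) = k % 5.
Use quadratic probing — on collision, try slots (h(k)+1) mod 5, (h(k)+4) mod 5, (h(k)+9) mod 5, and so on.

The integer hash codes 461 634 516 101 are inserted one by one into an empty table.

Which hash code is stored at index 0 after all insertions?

101

Insert 461: h=1, slot 1 empty → index 1.
Insert 634: h=4, slot 4 empty → index 4.
Insert 516: h=1, slot 1 occupied → index 2.
Insert 101: h=1, slots 1,2 occupied → index 0.
Table: [101, 461, 516, -, 634]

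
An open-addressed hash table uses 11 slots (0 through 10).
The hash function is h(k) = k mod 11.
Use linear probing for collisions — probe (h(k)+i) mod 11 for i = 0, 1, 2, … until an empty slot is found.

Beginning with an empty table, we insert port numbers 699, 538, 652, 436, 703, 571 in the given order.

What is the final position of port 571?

1

699 hashes to 6; slot 6 is free → place at 6.
538 hashes to 10; slot 10 is free → place at 10.
652 hashes to 3; slot 3 is free → place at 3.
436 hashes to 7; slot 7 is free → place at 7.
703 hashes to 10; 10 taken → place at 0.
571 hashes to 10; 10,0 taken → place at 1.
Table: [703, 571, —, 652, —, —, 699, 436, —, —, 538]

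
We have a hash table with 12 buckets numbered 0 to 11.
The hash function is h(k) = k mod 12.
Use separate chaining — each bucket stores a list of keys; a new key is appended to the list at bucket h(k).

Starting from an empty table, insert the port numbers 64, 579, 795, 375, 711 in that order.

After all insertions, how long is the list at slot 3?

4

64 → bucket 4
579 → bucket 3
795 → bucket 3 (collision)
375 → bucket 3 (collision)
711 → bucket 3 (collision)
Final buckets:
0: .
1: .
2: .
3: 579 -> 795 -> 375 -> 711
4: 64
5: .
6: .
7: .
8: .
9: .
10: .
11: .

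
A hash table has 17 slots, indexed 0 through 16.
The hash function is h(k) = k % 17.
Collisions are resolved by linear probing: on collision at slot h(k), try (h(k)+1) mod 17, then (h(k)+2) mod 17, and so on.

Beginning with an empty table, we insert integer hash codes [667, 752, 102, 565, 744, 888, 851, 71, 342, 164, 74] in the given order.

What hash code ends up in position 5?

752

Insert 667: h=4, slot 4 empty -> index 4.
Insert 752: h=4, slot 4 occupied -> index 5.
Insert 102: h=0, slot 0 empty -> index 0.
Insert 565: h=4, slots 4,5 occupied -> index 6.
Insert 744: h=13, slot 13 empty -> index 13.
Insert 888: h=4, slots 4,5,6 occupied -> index 7.
Insert 851: h=1, slot 1 empty -> index 1.
Insert 71: h=3, slot 3 empty -> index 3.
Insert 342: h=2, slot 2 empty -> index 2.
Insert 164: h=11, slot 11 empty -> index 11.
Insert 74: h=6, slots 6,7 occupied -> index 8.
Table: [102, 851, 342, 71, 667, 752, 565, 888, 74, -, -, 164, -, 744, -, -, -]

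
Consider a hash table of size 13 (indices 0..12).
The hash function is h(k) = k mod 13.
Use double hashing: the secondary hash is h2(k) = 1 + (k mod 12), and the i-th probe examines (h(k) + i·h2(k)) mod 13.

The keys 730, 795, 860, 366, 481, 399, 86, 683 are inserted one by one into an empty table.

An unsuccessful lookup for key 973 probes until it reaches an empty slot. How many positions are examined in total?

730 hashes to 2; slot 2 is free → place at 2.
795 hashes to 2, h2=4; 2 taken → place at 6.
860 hashes to 2, h2=9; 2 taken → place at 11.
366 hashes to 2, h2=7; 2 taken → place at 9.
481 hashes to 0; slot 0 is free → place at 0.
399 hashes to 9, h2=4; 9,0 taken → place at 4.
86 hashes to 8; slot 8 is free → place at 8.
683 hashes to 7; slot 7 is free → place at 7.
Table: [481, ., 730, ., 399, ., 795, 683, 86, 366, ., 860, .]
Lookup 973: h=11, h2=2, probe 11,0,2,4,6,8,10 → slot 10 empty, not found.

7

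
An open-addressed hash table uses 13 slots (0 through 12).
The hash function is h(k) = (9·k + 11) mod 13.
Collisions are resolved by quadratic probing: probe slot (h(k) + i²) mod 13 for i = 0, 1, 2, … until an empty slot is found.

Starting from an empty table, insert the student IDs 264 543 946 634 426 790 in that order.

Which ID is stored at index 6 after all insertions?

264 hashes to 8; slot 8 is free → place at 8.
543 hashes to 10; slot 10 is free → place at 10.
946 hashes to 10; 10 taken → place at 11.
634 hashes to 10; 10,11 taken → place at 1.
426 hashes to 10; 10,11,1 taken → place at 6.
790 hashes to 10; 10,11,1,6 taken → place at 0.
Table: [790, 634, ., ., ., ., 426, ., 264, ., 543, 946, .]

426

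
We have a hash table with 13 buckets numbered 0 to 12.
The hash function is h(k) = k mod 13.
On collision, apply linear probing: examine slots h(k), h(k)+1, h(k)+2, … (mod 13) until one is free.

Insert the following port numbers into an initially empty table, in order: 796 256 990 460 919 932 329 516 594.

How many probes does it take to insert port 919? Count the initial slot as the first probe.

796 hashes to 3; slot 3 is free → place at 3.
256 hashes to 9; slot 9 is free → place at 9.
990 hashes to 2; slot 2 is free → place at 2.
460 hashes to 5; slot 5 is free → place at 5.
919 hashes to 9; 9 taken → place at 10.
932 hashes to 9; 9,10 taken → place at 11.
329 hashes to 4; slot 4 is free → place at 4.
516 hashes to 9; 9,10,11 taken → place at 12.
594 hashes to 9; 9,10,11,12 taken → place at 0.
Table: [594, ∅, 990, 796, 329, 460, ∅, ∅, ∅, 256, 919, 932, 516]

2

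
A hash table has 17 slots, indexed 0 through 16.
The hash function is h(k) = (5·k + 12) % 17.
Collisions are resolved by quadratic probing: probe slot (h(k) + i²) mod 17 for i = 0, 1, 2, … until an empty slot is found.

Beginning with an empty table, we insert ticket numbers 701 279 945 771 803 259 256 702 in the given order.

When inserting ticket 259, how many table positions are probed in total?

3

Insert 701: h=15, slot 15 empty → index 15.
Insert 279: h=13, slot 13 empty → index 13.
Insert 945: h=11, slot 11 empty → index 11.
Insert 771: h=8, slot 8 empty → index 8.
Insert 803: h=15, slot 15 occupied → index 16.
Insert 259: h=15, slots 15,16 occupied → index 2.
Insert 256: h=0, slot 0 empty → index 0.
Insert 702: h=3, slot 3 empty → index 3.
Table: [256, _, 259, 702, _, _, _, _, 771, _, _, 945, _, 279, _, 701, 803]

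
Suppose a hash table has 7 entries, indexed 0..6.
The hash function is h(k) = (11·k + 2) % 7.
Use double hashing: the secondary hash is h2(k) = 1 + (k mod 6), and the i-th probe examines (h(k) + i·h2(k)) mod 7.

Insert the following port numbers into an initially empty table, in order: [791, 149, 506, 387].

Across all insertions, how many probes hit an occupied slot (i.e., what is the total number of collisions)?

791: h=2 => slot 2
149: h=3 => slot 3
506: h=3, h2=3, probe 3,6 => slot 6
387: h=3, h2=4, probe 3,0 => slot 0
Table: [387, ∅, 791, 149, ∅, ∅, 506]

2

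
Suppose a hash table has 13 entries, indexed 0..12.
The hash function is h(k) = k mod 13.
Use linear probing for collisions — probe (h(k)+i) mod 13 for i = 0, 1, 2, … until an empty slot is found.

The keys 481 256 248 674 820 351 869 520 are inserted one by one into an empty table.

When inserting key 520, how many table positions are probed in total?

5

Insert 481: h=0, slot 0 empty => index 0.
Insert 256: h=9, slot 9 empty => index 9.
Insert 248: h=1, slot 1 empty => index 1.
Insert 674: h=11, slot 11 empty => index 11.
Insert 820: h=1, slot 1 occupied => index 2.
Insert 351: h=0, slots 0,1,2 occupied => index 3.
Insert 869: h=11, slot 11 occupied => index 12.
Insert 520: h=0, slots 0,1,2,3 occupied => index 4.
Table: [481, 248, 820, 351, 520, ∅, ∅, ∅, ∅, 256, ∅, 674, 869]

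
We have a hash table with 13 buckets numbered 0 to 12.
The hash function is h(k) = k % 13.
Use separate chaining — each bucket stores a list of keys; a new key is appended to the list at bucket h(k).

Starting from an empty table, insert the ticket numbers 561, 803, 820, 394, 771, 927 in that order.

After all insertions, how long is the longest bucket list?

3

Insert 561: h=2, bucket 2 empty -> new chain.
Insert 803: h=10, bucket 10 empty -> new chain.
Insert 820: h=1, bucket 1 empty -> new chain.
Insert 394: h=4, bucket 4 empty -> new chain.
Insert 771: h=4, bucket 4 nonempty -> append to chain.
Insert 927: h=4, bucket 4 nonempty -> append to chain.
Final buckets:
0: ∅
1: 820
2: 561
3: ∅
4: 394 -> 771 -> 927
5: ∅
6: ∅
7: ∅
8: ∅
9: ∅
10: 803
11: ∅
12: ∅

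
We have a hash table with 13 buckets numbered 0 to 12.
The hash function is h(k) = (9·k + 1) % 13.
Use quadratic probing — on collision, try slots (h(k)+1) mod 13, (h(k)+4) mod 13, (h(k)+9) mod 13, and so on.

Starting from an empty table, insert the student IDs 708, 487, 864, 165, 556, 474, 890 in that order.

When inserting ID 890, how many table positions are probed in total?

Insert 708: h=3, slot 3 empty => index 3.
Insert 487: h=3, slot 3 occupied => index 4.
Insert 864: h=3, slots 3,4 occupied => index 7.
Insert 165: h=4, slot 4 occupied => index 5.
Insert 556: h=0, slot 0 empty => index 0.
Insert 474: h=3, slots 3,4,7 occupied => index 12.
Insert 890: h=3, slots 3,4,7,12 occupied => index 6.
Table: [556, ., ., 708, 487, 165, 890, 864, ., ., ., ., 474]

5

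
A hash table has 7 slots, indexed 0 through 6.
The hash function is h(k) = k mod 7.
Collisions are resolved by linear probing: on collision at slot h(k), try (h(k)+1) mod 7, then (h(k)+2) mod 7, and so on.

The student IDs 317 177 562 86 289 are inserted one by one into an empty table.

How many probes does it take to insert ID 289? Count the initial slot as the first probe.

317 hashes to 2; slot 2 is free → place at 2.
177 hashes to 2; 2 taken → place at 3.
562 hashes to 2; 2,3 taken → place at 4.
86 hashes to 2; 2,3,4 taken → place at 5.
289 hashes to 2; 2,3,4,5 taken → place at 6.
Table: [_, _, 317, 177, 562, 86, 289]

5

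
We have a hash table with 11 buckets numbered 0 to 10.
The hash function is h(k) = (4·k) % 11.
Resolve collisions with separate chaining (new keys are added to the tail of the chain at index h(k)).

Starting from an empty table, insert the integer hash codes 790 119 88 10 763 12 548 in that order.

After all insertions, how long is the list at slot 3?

3

790 → bucket 3
119 → bucket 3 (collision)
88 → bucket 0
10 → bucket 7
763 → bucket 5
12 → bucket 4
548 → bucket 3 (collision)
Final buckets:
0: 88
1: .
2: .
3: 790 -> 119 -> 548
4: 12
5: 763
6: .
7: 10
8: .
9: .
10: .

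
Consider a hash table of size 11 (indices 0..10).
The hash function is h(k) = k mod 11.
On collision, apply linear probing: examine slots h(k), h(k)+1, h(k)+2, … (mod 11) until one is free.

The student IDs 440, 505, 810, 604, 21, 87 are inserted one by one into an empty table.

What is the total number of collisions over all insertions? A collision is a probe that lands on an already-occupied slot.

9

Insert 440: h=0, slot 0 empty => index 0.
Insert 505: h=10, slot 10 empty => index 10.
Insert 810: h=7, slot 7 empty => index 7.
Insert 604: h=10, slots 10,0 occupied => index 1.
Insert 21: h=10, slots 10,0,1 occupied => index 2.
Insert 87: h=10, slots 10,0,1,2 occupied => index 3.
Table: [440, 604, 21, 87, -, -, -, 810, -, -, 505]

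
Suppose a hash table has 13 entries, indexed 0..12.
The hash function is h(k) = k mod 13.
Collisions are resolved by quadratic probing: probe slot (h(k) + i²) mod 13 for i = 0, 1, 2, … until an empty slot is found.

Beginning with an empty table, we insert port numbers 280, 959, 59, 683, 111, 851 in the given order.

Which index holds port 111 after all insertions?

3

280 hashes to 7; slot 7 is free -> place at 7.
959 hashes to 10; slot 10 is free -> place at 10.
59 hashes to 7; 7 taken -> place at 8.
683 hashes to 7; 7,8 taken -> place at 11.
111 hashes to 7; 7,8,11 taken -> place at 3.
851 hashes to 6; slot 6 is free -> place at 6.
Table: [-, -, -, 111, -, -, 851, 280, 59, -, 959, 683, -]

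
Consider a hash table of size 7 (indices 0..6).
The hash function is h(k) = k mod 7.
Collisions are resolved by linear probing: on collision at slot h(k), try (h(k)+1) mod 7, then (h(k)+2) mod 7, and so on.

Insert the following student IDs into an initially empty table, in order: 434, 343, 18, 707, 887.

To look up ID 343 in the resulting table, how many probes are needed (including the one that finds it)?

2

434 hashes to 0; slot 0 is free -> place at 0.
343 hashes to 0; 0 taken -> place at 1.
18 hashes to 4; slot 4 is free -> place at 4.
707 hashes to 0; 0,1 taken -> place at 2.
887 hashes to 5; slot 5 is free -> place at 5.
Table: [434, 343, 707, —, 18, 887, —]
Lookup 343: h=0, probe 0,1 → found at 1.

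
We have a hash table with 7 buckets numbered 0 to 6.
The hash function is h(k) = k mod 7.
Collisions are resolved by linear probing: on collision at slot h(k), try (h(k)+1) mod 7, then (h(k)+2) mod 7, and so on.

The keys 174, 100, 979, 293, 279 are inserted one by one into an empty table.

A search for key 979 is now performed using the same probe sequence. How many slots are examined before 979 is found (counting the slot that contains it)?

Insert 174: h=6, slot 6 empty => index 6.
Insert 100: h=2, slot 2 empty => index 2.
Insert 979: h=6, slot 6 occupied => index 0.
Insert 293: h=6, slots 6,0 occupied => index 1.
Insert 279: h=6, slots 6,0,1,2 occupied => index 3.
Table: [979, 293, 100, 279, ., ., 174]
Lookup 979: h=6, probe 6,0 → found at 0.

2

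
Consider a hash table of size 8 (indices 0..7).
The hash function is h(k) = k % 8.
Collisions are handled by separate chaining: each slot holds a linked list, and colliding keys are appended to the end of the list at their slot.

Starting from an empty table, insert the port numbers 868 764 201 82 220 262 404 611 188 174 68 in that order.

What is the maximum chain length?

6

Insert 868: h=4, bucket 4 empty -> new chain.
Insert 764: h=4, bucket 4 nonempty -> append to chain.
Insert 201: h=1, bucket 1 empty -> new chain.
Insert 82: h=2, bucket 2 empty -> new chain.
Insert 220: h=4, bucket 4 nonempty -> append to chain.
Insert 262: h=6, bucket 6 empty -> new chain.
Insert 404: h=4, bucket 4 nonempty -> append to chain.
Insert 611: h=3, bucket 3 empty -> new chain.
Insert 188: h=4, bucket 4 nonempty -> append to chain.
Insert 174: h=6, bucket 6 nonempty -> append to chain.
Insert 68: h=4, bucket 4 nonempty -> append to chain.
Final buckets:
0: —
1: 201
2: 82
3: 611
4: 868 -> 764 -> 220 -> 404 -> 188 -> 68
5: —
6: 262 -> 174
7: —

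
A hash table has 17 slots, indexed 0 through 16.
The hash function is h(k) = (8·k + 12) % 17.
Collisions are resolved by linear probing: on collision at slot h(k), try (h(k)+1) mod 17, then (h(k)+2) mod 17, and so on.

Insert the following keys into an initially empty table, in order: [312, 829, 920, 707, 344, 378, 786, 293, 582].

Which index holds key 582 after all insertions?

Insert 312: h=9, slot 9 empty → index 9.
Insert 829: h=14, slot 14 empty → index 14.
Insert 920: h=11, slot 11 empty → index 11.
Insert 707: h=7, slot 7 empty → index 7.
Insert 344: h=10, slot 10 empty → index 10.
Insert 378: h=10, slots 10,11 occupied → index 12.
Insert 786: h=10, slots 10,11,12 occupied → index 13.
Insert 293: h=10, slots 10,11,12,13,14 occupied → index 15.
Insert 582: h=10, slots 10,11,12,13,14,15 occupied → index 16.
Table: [-, -, -, -, -, -, -, 707, -, 312, 344, 920, 378, 786, 829, 293, 582]

16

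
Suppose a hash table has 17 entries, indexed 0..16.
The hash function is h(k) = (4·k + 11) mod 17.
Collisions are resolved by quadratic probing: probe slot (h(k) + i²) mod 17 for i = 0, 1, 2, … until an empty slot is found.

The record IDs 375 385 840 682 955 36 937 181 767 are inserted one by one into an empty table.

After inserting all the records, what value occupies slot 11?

375: h=15 → slot 15
385: h=4 → slot 4
840: h=5 → slot 5
682: h=2 → slot 2
955: h=6 → slot 6
36: h=2, probe 2,3 → slot 3
937: h=2, probe 2,3,6,11 → slot 11
181: h=4, probe 4,5,8 → slot 8
767: h=2, probe 2,3,6,11,1 → slot 1
Table: [_, 767, 682, 36, 385, 840, 955, _, 181, _, _, 937, _, _, _, 375, _]

937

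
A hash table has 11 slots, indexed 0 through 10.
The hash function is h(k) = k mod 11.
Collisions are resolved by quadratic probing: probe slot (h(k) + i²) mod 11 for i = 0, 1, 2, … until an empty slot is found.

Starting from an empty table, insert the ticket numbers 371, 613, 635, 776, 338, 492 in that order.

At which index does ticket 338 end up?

2

Insert 371: h=8, slot 8 empty -> index 8.
Insert 613: h=8, slot 8 occupied -> index 9.
Insert 635: h=8, slots 8,9 occupied -> index 1.
Insert 776: h=6, slot 6 empty -> index 6.
Insert 338: h=8, slots 8,9,1,6 occupied -> index 2.
Insert 492: h=8, slots 8,9,1,6,2 occupied -> index 0.
Table: [492, 635, 338, _, _, _, 776, _, 371, 613, _]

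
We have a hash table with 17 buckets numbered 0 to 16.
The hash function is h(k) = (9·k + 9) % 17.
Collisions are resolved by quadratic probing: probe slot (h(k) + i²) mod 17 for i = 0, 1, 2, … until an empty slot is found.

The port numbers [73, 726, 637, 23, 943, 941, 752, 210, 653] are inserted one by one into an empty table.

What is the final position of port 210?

4

73: h=3 -> slot 3
726: h=15 -> slot 15
637: h=13 -> slot 13
23: h=12 -> slot 12
943: h=13, probe 13,14 -> slot 14
941: h=12, probe 12,13,16 -> slot 16
752: h=11 -> slot 11
210: h=12, probe 12,13,16,4 -> slot 4
653: h=4, probe 4,5 -> slot 5
Table: [-, -, -, 73, 210, 653, -, -, -, -, -, 752, 23, 637, 943, 726, 941]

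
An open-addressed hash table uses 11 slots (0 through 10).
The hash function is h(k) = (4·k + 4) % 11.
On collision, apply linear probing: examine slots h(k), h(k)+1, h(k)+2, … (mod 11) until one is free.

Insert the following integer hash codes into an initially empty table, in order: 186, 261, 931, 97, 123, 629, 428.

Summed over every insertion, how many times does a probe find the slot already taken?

5

186: h=0 => slot 0
261: h=3 => slot 3
931: h=10 => slot 10
97: h=7 => slot 7
123: h=1 => slot 1
629: h=1, probe 1,2 => slot 2
428: h=0, probe 0,1,2,3,4 => slot 4
Table: [186, 123, 629, 261, 428, _, _, 97, _, _, 931]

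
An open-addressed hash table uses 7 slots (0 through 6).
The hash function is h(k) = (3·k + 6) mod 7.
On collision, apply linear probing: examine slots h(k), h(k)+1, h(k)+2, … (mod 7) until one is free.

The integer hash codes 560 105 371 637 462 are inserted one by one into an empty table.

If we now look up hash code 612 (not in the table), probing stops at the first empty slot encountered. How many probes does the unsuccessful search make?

560: h=6 -> slot 6
105: h=6, probe 6,0 -> slot 0
371: h=6, probe 6,0,1 -> slot 1
637: h=6, probe 6,0,1,2 -> slot 2
462: h=6, probe 6,0,1,2,3 -> slot 3
Table: [105, 371, 637, 462, —, —, 560]
Lookup 612: h=1, probe 1,2,3,4 → slot 4 empty, not found.

4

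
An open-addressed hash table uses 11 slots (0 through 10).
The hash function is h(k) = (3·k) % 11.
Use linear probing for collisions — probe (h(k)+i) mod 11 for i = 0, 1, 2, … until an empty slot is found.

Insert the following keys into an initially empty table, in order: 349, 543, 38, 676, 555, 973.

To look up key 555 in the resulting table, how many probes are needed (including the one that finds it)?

3

349: h=2 → slot 2
543: h=1 → slot 1
38: h=4 → slot 4
676: h=4, probe 4,5 → slot 5
555: h=4, probe 4,5,6 → slot 6
973: h=4, probe 4,5,6,7 → slot 7
Table: [., 543, 349, ., 38, 676, 555, 973, ., ., .]
Lookup 555: h=4, probe 4,5,6 → found at 6.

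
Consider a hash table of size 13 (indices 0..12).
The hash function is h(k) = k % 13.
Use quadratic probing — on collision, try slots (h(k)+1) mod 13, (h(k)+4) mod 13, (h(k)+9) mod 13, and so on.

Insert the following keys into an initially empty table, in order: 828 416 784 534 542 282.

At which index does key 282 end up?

828 hashes to 9; slot 9 is free => place at 9.
416 hashes to 0; slot 0 is free => place at 0.
784 hashes to 4; slot 4 is free => place at 4.
534 hashes to 1; slot 1 is free => place at 1.
542 hashes to 9; 9 taken => place at 10.
282 hashes to 9; 9,10,0 taken => place at 5.
Table: [416, 534, ∅, ∅, 784, 282, ∅, ∅, ∅, 828, 542, ∅, ∅]

5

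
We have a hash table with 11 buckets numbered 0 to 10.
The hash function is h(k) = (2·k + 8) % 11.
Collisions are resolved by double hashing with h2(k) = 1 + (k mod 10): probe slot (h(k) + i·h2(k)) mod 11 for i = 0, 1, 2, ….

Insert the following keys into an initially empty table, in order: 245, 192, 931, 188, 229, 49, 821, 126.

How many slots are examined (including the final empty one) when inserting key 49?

245: h=3 → slot 3
192: h=7 → slot 7
931: h=0 → slot 0
188: h=10 → slot 10
229: h=4 → slot 4
49: h=7, h2=10, probe 7,6 → slot 6
821: h=0, h2=2, probe 0,2 → slot 2
126: h=7, h2=7, probe 7,3,10,6,2,9 → slot 9
Table: [931, —, 821, 245, 229, —, 49, 192, —, 126, 188]

2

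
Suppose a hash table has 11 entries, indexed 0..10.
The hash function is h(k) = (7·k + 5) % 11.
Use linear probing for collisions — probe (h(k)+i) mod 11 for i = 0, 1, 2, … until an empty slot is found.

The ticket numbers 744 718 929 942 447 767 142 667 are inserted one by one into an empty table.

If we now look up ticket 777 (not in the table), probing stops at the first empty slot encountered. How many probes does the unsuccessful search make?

744 hashes to 10; slot 10 is free → place at 10.
718 hashes to 4; slot 4 is free → place at 4.
929 hashes to 7; slot 7 is free → place at 7.
942 hashes to 10; 10 taken → place at 0.
447 hashes to 10; 10,0 taken → place at 1.
767 hashes to 6; slot 6 is free → place at 6.
142 hashes to 9; slot 9 is free → place at 9.
667 hashes to 10; 10,0,1 taken → place at 2.
Table: [942, 447, 667, —, 718, —, 767, 929, —, 142, 744]
Lookup 777: h=10, probe 10,0,1,2,3 → slot 3 empty, not found.

5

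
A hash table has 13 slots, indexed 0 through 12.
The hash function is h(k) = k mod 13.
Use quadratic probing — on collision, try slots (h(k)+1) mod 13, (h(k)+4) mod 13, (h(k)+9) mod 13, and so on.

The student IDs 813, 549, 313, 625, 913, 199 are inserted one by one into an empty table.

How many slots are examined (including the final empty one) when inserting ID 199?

Insert 813: h=7, slot 7 empty => index 7.
Insert 549: h=3, slot 3 empty => index 3.
Insert 313: h=1, slot 1 empty => index 1.
Insert 625: h=1, slot 1 occupied => index 2.
Insert 913: h=3, slot 3 occupied => index 4.
Insert 199: h=4, slot 4 occupied => index 5.
Table: [∅, 313, 625, 549, 913, 199, ∅, 813, ∅, ∅, ∅, ∅, ∅]

2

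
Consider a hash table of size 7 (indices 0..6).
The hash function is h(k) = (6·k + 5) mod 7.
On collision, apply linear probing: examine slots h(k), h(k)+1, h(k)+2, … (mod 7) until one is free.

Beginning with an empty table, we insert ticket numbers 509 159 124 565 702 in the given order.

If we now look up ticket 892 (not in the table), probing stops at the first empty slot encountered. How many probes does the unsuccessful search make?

Insert 509: h=0, slot 0 empty -> index 0.
Insert 159: h=0, slot 0 occupied -> index 1.
Insert 124: h=0, slots 0,1 occupied -> index 2.
Insert 565: h=0, slots 0,1,2 occupied -> index 3.
Insert 702: h=3, slot 3 occupied -> index 4.
Table: [509, 159, 124, 565, 702, —, —]
Lookup 892: h=2, probe 2,3,4,5 → slot 5 empty, not found.

4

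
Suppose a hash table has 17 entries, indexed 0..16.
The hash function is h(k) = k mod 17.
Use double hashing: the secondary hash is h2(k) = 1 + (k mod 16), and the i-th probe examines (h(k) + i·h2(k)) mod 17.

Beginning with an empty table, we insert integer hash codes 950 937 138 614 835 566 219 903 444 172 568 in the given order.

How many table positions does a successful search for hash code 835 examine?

2

950 hashes to 15; slot 15 is free → place at 15.
937 hashes to 2; slot 2 is free → place at 2.
138 hashes to 2, h2=11; 2 taken → place at 13.
614 hashes to 2, h2=7; 2 taken → place at 9.
835 hashes to 2, h2=4; 2 taken → place at 6.
566 hashes to 5; slot 5 is free → place at 5.
219 hashes to 15, h2=12; 15 taken → place at 10.
903 hashes to 2, h2=8; 2,10 taken → place at 1.
444 hashes to 2, h2=13; 2,15 taken → place at 11.
172 hashes to 2, h2=13; 2,15,11 taken → place at 7.
568 hashes to 7, h2=9; 7 taken → place at 16.
Table: [_, 903, 937, _, _, 566, 835, 172, _, 614, 219, 444, _, 138, _, 950, 568]
Lookup 835: h=2, h2=4, probe 2,6 → found at 6.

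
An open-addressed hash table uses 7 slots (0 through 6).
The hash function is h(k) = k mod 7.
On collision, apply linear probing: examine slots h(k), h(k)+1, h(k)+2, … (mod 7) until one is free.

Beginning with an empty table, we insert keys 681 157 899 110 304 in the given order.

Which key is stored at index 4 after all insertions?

Insert 681: h=2, slot 2 empty => index 2.
Insert 157: h=3, slot 3 empty => index 3.
Insert 899: h=3, slot 3 occupied => index 4.
Insert 110: h=5, slot 5 empty => index 5.
Insert 304: h=3, slots 3,4,5 occupied => index 6.
Table: [., ., 681, 157, 899, 110, 304]

899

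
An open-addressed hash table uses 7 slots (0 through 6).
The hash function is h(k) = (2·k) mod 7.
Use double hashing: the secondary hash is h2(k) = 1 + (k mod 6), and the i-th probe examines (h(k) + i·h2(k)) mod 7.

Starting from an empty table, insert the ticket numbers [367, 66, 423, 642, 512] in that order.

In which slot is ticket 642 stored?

4

367: h=6 => slot 6
66: h=6, h2=1, probe 6,0 => slot 0
423: h=6, h2=4, probe 6,3 => slot 3
642: h=3, h2=1, probe 3,4 => slot 4
512: h=2 => slot 2
Table: [66, -, 512, 423, 642, -, 367]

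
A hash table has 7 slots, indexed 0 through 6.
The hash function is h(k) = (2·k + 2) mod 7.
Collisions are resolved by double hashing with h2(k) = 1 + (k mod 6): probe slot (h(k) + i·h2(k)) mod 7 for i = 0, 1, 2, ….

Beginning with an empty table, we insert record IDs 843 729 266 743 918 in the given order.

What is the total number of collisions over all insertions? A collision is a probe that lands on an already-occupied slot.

2

843: h=1 -> slot 1
729: h=4 -> slot 4
266: h=2 -> slot 2
743: h=4, h2=6, probe 4,3 -> slot 3
918: h=4, h2=1, probe 4,5 -> slot 5
Table: [∅, 843, 266, 743, 729, 918, ∅]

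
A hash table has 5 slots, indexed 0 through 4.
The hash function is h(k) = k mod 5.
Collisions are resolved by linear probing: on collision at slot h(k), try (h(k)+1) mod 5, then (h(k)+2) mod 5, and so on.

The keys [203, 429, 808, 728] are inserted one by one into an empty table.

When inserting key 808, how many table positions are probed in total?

Insert 203: h=3, slot 3 empty → index 3.
Insert 429: h=4, slot 4 empty → index 4.
Insert 808: h=3, slots 3,4 occupied → index 0.
Insert 728: h=3, slots 3,4,0 occupied → index 1.
Table: [808, 728, _, 203, 429]

3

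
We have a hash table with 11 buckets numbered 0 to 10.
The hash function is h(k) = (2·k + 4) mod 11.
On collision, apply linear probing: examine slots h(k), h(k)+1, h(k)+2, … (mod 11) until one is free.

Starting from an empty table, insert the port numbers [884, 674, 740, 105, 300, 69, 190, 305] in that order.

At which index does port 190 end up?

884 hashes to 1; slot 1 is free -> place at 1.
674 hashes to 10; slot 10 is free -> place at 10.
740 hashes to 10; 10 taken -> place at 0.
105 hashes to 5; slot 5 is free -> place at 5.
300 hashes to 10; 10,0,1 taken -> place at 2.
69 hashes to 10; 10,0,1,2 taken -> place at 3.
190 hashes to 10; 10,0,1,2,3 taken -> place at 4.
305 hashes to 9; slot 9 is free -> place at 9.
Table: [740, 884, 300, 69, 190, 105, ., ., ., 305, 674]

4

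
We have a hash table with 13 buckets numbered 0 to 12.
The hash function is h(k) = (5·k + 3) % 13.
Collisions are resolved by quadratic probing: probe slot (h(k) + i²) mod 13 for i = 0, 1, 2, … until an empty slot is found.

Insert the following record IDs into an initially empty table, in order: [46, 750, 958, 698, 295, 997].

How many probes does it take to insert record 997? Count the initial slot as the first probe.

46: h=12 => slot 12
750: h=9 => slot 9
958: h=9, probe 9,10 => slot 10
698: h=9, probe 9,10,0 => slot 0
295: h=9, probe 9,10,0,5 => slot 5
997: h=9, probe 9,10,0,5,12,8 => slot 8
Table: [698, ., ., ., ., 295, ., ., 997, 750, 958, ., 46]

6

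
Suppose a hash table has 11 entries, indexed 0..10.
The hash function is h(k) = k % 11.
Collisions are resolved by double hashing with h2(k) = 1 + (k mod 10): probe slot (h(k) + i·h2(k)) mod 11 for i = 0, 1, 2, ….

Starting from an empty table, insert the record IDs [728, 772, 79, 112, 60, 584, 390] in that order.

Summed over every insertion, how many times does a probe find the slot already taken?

9

728: h=2 → slot 2
772: h=2, h2=3, probe 2,5 → slot 5
79: h=2, h2=10, probe 2,1 → slot 1
112: h=2, h2=3, probe 2,5,8 → slot 8
60: h=5, h2=1, probe 5,6 → slot 6
584: h=1, h2=5, probe 1,6,0 → slot 0
390: h=5, h2=1, probe 5,6,7 → slot 7
Table: [584, 79, 728, _, _, 772, 60, 390, 112, _, _]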